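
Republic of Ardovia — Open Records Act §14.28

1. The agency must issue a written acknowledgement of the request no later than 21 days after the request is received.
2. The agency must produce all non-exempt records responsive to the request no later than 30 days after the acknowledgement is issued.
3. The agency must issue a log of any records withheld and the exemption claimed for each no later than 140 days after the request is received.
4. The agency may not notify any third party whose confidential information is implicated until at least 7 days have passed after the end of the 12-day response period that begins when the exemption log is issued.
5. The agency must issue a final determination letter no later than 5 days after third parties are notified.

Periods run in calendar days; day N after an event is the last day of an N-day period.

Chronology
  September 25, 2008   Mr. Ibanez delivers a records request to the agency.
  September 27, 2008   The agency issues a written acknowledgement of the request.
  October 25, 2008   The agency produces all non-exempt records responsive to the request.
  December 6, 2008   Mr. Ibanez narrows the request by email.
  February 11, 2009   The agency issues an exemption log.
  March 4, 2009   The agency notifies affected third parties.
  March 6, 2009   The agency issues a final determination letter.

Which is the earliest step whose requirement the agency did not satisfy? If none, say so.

Step 1 — counting 21 days from September 25, 2008 (when the request is received) gives a deadline of October 16, 2008; completed September 27, 2008, before the deadline.
Step 2 — counting 30 days from September 27, 2008 (when the acknowledgement is issued) gives a deadline of October 27, 2008; October 25, 2008 is within that limit.
Step 3 — counting 140 days from September 25, 2008 (when the request is received) gives a deadline of February 12, 2009; done February 11, 2009 — timely.
Step 4 — must wait 7 days from February 23, 2009 (end of the 12-day response period, which began when the exemption log is issued on February 11, 2009), so not before March 2, 2009; done March 4, 2009 — permitted.
Step 5 — counting 5 days from March 4, 2009 (when third parties are notified) gives a deadline of March 9, 2009; done March 6, 2009 — timely.

None — every step was satisfied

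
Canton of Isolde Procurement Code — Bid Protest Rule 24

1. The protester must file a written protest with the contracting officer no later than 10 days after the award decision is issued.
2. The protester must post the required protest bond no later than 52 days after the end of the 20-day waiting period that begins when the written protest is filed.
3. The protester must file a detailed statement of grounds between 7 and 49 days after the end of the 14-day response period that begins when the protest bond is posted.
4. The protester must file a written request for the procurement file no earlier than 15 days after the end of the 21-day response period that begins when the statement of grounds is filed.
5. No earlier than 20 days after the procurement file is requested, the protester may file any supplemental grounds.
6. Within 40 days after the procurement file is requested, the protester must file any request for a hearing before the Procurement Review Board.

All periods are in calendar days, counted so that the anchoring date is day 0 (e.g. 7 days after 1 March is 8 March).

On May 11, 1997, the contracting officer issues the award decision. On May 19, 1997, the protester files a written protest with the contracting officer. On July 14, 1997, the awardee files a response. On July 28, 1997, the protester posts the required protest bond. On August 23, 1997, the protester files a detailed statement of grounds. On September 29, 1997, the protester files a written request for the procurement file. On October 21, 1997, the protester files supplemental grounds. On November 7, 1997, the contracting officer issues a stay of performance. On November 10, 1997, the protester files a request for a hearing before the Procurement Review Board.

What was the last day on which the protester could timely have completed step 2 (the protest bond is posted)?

The written protest is filed on May 19, 1997; the 20-day waiting period therefore ends June 8, 1997, and step 2 runs from that date. 52 days after June 8, 1997 is July 30, 1997.

July 30, 1997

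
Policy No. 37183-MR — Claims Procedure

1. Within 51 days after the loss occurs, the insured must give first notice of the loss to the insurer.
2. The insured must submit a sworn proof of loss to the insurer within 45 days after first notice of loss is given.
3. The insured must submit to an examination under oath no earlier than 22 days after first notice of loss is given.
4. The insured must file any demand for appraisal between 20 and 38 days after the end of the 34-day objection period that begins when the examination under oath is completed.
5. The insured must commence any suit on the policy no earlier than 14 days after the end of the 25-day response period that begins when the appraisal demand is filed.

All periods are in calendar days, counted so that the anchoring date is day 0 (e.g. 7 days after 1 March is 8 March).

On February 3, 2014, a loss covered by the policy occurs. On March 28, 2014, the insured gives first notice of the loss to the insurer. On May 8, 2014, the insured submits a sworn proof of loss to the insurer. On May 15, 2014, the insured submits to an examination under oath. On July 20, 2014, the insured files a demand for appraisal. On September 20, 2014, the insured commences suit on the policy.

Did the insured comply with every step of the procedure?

No

Step 1 — counting 51 days from February 3, 2014 (when the loss occurs) gives a deadline of March 26, 2014; done March 28, 2014 — 2 days late.
Later steps need not be reached.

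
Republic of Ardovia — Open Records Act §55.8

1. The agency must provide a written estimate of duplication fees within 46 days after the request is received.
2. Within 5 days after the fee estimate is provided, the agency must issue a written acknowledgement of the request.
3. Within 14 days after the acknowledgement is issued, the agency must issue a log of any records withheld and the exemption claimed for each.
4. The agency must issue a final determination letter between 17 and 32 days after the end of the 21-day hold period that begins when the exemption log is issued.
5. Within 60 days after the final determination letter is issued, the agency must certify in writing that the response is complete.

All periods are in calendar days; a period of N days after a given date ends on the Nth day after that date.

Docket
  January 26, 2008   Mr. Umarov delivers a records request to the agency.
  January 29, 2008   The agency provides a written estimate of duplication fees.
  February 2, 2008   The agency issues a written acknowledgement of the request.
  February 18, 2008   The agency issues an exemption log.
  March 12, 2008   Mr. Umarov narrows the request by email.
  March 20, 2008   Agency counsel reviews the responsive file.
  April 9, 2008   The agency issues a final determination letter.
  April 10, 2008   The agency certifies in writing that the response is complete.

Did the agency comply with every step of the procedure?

Step 1: 46 days after January 26, 2008 (when the request is received) is March 12, 2008; done January 29, 2008 — timely.
Step 2: 5 days after January 29, 2008 (when the fee estimate is provided) is February 3, 2008; completed February 2, 2008, before the deadline.
Step 3: 14 days after February 2, 2008 (when the acknowledgement is issued) is February 16, 2008; February 18, 2008 misses that deadline by 2 days.
That is the first point of non-compliance.

No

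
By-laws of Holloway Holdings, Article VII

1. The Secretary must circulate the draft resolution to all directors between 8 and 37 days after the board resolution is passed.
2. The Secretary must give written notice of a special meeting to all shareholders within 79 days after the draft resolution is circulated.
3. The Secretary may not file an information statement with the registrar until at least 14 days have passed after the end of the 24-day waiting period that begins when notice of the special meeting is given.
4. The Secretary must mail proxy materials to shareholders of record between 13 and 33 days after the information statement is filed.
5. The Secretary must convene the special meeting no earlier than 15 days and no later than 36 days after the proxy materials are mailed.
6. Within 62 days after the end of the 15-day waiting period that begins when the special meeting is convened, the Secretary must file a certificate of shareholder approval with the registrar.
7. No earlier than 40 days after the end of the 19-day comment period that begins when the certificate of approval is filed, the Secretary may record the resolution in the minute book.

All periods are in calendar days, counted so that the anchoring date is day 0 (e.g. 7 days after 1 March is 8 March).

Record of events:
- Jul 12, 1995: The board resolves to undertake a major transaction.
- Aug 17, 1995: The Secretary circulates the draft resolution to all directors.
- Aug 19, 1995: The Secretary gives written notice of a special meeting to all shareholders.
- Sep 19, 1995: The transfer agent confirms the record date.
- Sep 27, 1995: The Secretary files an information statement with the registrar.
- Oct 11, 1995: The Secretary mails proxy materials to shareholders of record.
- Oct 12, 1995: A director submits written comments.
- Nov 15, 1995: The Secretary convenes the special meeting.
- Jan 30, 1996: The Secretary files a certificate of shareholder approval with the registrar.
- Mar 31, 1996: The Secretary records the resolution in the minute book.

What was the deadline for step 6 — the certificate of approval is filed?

Jan 31, 1996

The special meeting is convened on Nov 15, 1995; the 15-day waiting period therefore ends Nov 30, 1995, and step 6 runs from that date. 62 days after Nov 30, 1995 is Jan 31, 1996.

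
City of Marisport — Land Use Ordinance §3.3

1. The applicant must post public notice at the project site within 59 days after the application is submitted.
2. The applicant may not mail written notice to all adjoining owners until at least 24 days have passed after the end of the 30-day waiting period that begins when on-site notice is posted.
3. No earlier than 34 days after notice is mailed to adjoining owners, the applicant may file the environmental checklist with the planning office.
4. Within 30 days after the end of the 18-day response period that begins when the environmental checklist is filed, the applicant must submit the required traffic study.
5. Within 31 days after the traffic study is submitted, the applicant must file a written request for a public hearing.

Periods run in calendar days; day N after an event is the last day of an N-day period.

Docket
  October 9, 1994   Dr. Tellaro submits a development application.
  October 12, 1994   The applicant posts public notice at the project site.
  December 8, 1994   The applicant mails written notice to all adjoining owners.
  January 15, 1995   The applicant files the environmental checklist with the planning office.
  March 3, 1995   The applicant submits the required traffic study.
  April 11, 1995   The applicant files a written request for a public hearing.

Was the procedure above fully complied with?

(1) due by October 9, 1994 + 59 days = December 7, 1994; completed October 12, 1994, before the deadline.
(2) permitted from November 11, 1994 + 24 days = December 5, 1994 onward; done December 8, 1994, after the minimum wait.
(3) permitted from December 8, 1994 + 34 days = January 11, 1995 onward; done January 15, 1995 — permitted.
(4) due by February 2, 1995 + 30 days = March 4, 1995; done March 3, 1995 — timely.
(5) due by March 3, 1995 + 31 days = April 3, 1995; April 11, 1995 misses that deadline by 8 days.
Later steps need not be reached.

No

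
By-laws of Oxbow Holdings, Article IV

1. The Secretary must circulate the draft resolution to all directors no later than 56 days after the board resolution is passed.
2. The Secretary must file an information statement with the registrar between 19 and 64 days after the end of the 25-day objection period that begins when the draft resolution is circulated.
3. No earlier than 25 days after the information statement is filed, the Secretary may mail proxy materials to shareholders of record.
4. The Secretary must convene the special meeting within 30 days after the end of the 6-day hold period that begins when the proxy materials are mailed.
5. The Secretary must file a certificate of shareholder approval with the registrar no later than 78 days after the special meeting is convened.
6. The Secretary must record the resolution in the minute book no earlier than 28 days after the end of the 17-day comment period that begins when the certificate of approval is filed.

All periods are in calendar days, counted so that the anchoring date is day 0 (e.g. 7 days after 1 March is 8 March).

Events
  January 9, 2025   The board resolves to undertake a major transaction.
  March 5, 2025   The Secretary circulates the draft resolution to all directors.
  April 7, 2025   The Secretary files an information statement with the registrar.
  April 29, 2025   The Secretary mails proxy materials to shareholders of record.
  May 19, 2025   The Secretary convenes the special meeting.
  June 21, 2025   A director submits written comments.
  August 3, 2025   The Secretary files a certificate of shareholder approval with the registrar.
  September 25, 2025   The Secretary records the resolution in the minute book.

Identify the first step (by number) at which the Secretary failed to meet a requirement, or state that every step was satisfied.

(1) due by January 9, 2025 + 56 days = March 6, 2025; completed March 5, 2025, before the deadline.
(2) the permitted window runs from March 30, 2025 + 19 = April 18, 2025 to March 30, 2025 + 64 = June 2, 2025; done April 7, 2025 — 11 days before the window opened.

Step 2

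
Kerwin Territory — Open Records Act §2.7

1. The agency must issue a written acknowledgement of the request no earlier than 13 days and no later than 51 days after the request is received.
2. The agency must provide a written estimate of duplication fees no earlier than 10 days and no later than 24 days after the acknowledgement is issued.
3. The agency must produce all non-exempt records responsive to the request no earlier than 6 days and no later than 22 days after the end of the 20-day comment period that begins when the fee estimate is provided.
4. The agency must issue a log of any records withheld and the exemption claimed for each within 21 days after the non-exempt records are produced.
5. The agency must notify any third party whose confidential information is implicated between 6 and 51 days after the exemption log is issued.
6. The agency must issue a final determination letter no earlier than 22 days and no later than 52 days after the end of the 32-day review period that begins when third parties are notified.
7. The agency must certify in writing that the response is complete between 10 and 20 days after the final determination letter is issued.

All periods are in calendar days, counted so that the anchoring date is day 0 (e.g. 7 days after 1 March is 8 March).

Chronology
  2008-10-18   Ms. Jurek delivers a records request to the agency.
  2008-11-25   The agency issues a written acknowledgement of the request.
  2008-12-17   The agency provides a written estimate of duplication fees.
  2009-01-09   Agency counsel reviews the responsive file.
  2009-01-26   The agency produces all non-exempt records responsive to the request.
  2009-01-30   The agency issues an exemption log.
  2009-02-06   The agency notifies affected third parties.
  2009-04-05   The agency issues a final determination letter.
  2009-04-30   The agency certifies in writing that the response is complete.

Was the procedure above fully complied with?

No

Step 1: the window is 13–51 days after 2008-10-18 (when the request is received), so 2008-10-31 through 2008-12-08; 2008-11-25 falls inside that range.
Step 2: the window is 10–24 days after 2008-11-25 (when the acknowledgement is issued), so 2008-12-05 through 2008-12-19; done 2008-12-17, which is between those dates.
Step 3: the window is 6–22 days after 2009-01-06 (end of the 20-day comment period, which began when the fee estimate is provided on 2008-12-17), so 2009-01-12 through 2009-01-28; 2009-01-26 falls inside that range.
Step 4: 21 days after 2009-01-26 (when the non-exempt records are produced) is 2009-02-16; completed 2009-01-30, before the deadline.
Step 5: the window is 6–51 days after 2009-01-30 (when the exemption log is issued), so 2009-02-05 through 2009-03-22; done 2009-02-06, which is between those dates.
Step 6: the window is 22–52 days after 2009-03-10 (end of the 32-day review period, which began when third parties are notified on 2009-02-06), so 2009-04-01 through 2009-05-01; done 2009-04-05 — within the window.
Step 7: the window is 10–20 days after 2009-04-05 (when the final determination letter is issued), so 2009-04-15 through 2009-04-25; 2009-04-30 is 5 days past the end of the window.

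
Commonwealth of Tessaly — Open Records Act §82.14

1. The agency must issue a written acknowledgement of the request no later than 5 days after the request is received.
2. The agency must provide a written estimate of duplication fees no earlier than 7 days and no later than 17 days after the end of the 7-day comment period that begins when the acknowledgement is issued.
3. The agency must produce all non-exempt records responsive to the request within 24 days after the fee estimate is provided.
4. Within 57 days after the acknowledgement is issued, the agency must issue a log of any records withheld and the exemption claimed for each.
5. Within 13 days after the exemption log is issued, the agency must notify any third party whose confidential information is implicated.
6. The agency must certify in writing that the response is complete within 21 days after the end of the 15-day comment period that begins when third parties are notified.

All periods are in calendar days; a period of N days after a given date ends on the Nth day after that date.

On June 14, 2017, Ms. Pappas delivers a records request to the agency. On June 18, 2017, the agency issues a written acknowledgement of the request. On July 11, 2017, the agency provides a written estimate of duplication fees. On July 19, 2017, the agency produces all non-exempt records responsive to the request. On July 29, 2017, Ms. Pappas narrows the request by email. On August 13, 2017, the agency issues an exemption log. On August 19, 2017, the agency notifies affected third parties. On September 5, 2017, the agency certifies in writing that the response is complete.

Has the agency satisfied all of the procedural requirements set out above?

(1) due by June 14, 2017 + 5 days = June 19, 2017; June 18, 2017 is within that limit.
(2) the permitted window runs from June 25, 2017 + 7 = July 2, 2017 to June 25, 2017 + 17 = July 12, 2017; done July 11, 2017 — within the window.
(3) due by July 11, 2017 + 24 days = August 4, 2017; completed July 19, 2017, before the deadline.
(4) due by June 18, 2017 + 57 days = August 14, 2017; done August 13, 2017 — timely.
(5) due by August 13, 2017 + 13 days = August 26, 2017; done August 19, 2017 — timely.
(6) due by September 3, 2017 + 21 days = September 24, 2017; done September 5, 2017 — timely.

Yes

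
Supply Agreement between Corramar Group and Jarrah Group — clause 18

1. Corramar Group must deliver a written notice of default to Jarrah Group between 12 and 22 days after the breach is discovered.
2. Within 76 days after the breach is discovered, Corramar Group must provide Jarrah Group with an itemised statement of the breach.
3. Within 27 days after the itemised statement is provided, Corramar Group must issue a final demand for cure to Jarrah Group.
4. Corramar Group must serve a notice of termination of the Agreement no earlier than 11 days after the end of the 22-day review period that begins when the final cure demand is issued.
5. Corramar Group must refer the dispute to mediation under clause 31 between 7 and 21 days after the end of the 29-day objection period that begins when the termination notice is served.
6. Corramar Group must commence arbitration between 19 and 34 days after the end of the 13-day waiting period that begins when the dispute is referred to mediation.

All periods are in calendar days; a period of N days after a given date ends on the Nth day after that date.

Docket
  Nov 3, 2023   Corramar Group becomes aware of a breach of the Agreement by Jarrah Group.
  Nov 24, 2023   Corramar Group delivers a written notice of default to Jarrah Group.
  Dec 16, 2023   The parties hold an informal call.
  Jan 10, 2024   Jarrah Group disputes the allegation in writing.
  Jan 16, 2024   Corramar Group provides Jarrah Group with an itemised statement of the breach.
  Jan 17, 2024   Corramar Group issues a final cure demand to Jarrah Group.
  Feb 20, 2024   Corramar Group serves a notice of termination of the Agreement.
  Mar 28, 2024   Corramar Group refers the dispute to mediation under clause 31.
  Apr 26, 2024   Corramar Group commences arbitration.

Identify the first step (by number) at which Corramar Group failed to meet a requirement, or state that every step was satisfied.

Step 6

Step 1 — 12 and 22 days from Nov 3, 2023 (when the breach is discovered) are Nov 15, 2023 and Nov 25, 2023 respectively; Nov 24, 2023 falls inside that range.
Step 2 — counting 76 days from Nov 3, 2023 (when the breach is discovered) gives a deadline of Jan 18, 2024; done Jan 16, 2024 — timely.
Step 3 — counting 27 days from Jan 16, 2024 (when the itemised statement is provided) gives a deadline of Feb 12, 2024; completed Jan 17, 2024, before the deadline.
Step 4 — must wait 11 days from Feb 8, 2024 (end of the 22-day review period, which began when the final cure demand is issued on Jan 17, 2024), so not before Feb 19, 2024; done Feb 20, 2024 — permitted.
Step 5 — 7 and 21 days from Mar 20, 2024 (end of the 29-day objection period, which began when the termination notice is served on Feb 20, 2024) are Mar 27, 2024 and Apr 10, 2024 respectively; Mar 28, 2024 falls inside that range.
Step 6 — 19 and 34 days from Apr 10, 2024 (end of the 13-day waiting period, which began when the dispute is referred to mediation on Mar 28, 2024) are Apr 29, 2024 and May 14, 2024 respectively; Apr 26, 2024 is 3 days too early.
No need to go further; step 6 was not satisfied.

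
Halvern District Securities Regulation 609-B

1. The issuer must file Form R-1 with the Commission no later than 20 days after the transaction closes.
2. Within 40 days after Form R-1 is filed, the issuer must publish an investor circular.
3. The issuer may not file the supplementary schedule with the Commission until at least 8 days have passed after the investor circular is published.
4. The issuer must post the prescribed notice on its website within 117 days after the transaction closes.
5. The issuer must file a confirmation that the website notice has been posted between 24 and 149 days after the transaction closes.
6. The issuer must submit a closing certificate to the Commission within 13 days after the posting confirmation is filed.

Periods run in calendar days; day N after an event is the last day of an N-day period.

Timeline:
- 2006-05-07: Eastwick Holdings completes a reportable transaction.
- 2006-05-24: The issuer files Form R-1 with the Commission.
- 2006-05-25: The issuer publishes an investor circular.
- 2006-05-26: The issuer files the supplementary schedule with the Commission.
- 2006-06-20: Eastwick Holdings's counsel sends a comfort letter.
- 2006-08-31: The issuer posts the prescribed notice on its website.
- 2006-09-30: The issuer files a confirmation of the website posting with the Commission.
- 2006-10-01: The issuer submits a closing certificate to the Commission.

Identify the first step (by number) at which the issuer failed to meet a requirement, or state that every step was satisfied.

Step 3

Step 1 — counting 20 days from 2006-05-07 (when the transaction closes) gives a deadline of 2006-05-27; completed 2006-05-24, before the deadline.
Step 2 — counting 40 days from 2006-05-24 (when Form R-1 is filed) gives a deadline of 2006-07-03; completed 2006-05-25, before the deadline.
Step 3 — must wait 8 days from 2006-05-25 (when the investor circular is published), so not before 2006-06-02; 2006-05-26 is 7 days before the earliest permitted date.
The analysis stops there.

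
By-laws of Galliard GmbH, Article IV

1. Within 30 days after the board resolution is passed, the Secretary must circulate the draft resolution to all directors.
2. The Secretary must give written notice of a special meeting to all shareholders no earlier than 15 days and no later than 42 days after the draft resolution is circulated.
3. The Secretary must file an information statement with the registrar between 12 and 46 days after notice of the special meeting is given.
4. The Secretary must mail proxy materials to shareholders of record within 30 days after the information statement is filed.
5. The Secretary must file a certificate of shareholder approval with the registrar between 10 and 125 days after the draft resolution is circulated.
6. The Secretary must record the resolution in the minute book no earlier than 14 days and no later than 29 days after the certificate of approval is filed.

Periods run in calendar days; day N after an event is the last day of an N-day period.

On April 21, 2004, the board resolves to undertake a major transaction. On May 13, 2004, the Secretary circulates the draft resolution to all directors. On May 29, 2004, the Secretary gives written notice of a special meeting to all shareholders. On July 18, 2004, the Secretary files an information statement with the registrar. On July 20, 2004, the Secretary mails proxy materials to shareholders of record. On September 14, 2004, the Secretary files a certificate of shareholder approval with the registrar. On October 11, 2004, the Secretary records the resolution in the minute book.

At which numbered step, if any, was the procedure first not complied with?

Step 3

Step 1 — counting 30 days from April 21, 2004 (when the board resolution is passed) gives a deadline of May 21, 2004; done May 13, 2004 — timely.
Step 2 — 15 and 42 days from May 13, 2004 (when the draft resolution is circulated) are May 28, 2004 and June 24, 2004 respectively; done May 29, 2004, which is between those dates.
Step 3 — 12 and 46 days from May 29, 2004 (when notice of the special meeting is given) are June 10, 2004 and July 14, 2004 respectively; done July 18, 2004 — 4 days after the window closed.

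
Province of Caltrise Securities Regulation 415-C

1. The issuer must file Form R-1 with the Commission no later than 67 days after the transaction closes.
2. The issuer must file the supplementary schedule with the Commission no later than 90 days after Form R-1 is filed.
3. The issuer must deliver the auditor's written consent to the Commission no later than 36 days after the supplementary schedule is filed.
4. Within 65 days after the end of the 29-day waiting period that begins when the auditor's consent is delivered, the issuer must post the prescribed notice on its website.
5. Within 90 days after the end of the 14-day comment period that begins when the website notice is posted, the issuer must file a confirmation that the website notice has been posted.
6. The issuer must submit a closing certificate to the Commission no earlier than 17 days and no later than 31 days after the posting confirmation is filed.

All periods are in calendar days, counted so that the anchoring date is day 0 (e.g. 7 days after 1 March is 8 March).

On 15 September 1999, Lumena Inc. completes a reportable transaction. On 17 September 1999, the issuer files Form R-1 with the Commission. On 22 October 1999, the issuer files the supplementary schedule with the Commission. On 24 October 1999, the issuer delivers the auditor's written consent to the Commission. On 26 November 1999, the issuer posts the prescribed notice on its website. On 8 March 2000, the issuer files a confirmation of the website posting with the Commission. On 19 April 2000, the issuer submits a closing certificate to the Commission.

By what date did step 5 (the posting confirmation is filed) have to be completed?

The website notice is posted on 26 November 1999; the 14-day comment period therefore ends 10 December 1999, and step 5 runs from that date. 90 days after 10 December 1999 is 9 March 2000.

9 March 2000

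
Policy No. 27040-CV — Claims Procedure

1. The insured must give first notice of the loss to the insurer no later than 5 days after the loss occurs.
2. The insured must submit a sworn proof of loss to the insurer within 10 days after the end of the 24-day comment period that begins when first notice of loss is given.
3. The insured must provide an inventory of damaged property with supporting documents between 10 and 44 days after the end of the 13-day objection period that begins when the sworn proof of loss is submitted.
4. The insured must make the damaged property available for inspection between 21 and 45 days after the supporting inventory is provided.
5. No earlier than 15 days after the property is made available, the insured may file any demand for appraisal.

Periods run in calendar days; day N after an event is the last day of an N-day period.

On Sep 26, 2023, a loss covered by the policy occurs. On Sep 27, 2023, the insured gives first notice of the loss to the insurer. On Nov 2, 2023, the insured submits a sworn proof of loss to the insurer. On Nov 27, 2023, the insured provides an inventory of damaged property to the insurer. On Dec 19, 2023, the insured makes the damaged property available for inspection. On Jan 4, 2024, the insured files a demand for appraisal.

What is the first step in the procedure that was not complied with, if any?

Step 1: 5 days after Sep 26, 2023 (when the loss occurs) is Oct 1, 2023; Sep 27, 2023 is within that limit.
Step 2: 10 days after Oct 21, 2023 (end of the 24-day comment period, which began when first notice of loss is given on Sep 27, 2023) is Oct 31, 2023; Nov 2, 2023 misses that deadline by 2 days.

Step 2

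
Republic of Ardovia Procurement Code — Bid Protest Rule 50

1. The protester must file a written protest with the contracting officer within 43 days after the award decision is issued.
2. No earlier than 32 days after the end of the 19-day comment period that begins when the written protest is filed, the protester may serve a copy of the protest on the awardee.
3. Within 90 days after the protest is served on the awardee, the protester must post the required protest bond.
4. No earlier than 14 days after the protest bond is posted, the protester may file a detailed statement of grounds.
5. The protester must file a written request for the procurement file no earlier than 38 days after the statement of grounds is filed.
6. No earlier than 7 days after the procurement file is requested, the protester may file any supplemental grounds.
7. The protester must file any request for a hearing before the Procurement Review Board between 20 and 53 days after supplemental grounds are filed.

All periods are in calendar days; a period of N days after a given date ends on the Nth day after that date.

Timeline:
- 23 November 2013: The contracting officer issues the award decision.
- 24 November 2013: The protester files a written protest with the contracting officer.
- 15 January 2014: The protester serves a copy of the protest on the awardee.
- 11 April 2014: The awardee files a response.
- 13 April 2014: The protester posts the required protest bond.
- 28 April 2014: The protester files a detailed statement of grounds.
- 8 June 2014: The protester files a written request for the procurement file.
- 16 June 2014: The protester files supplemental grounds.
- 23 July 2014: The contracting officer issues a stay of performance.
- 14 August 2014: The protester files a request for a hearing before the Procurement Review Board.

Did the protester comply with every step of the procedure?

No

(1) due by 23 November 2013 + 43 days = 5 January 2014; completed 24 November 2013, before the deadline.
(2) permitted from 13 December 2013 + 32 days = 14 January 2014 onward; 15 January 2014 is on or after that date.
(3) due by 15 January 2014 + 90 days = 15 April 2014; done 13 April 2014 — timely.
(4) permitted from 13 April 2014 + 14 days = 27 April 2014 onward; done 28 April 2014, after the minimum wait.
(5) permitted from 28 April 2014 + 38 days = 5 June 2014 onward; done 8 June 2014 — permitted.
(6) permitted from 8 June 2014 + 7 days = 15 June 2014 onward; done 16 June 2014, after the minimum wait.
(7) the permitted window runs from 16 June 2014 + 20 = 6 July 2014 to 16 June 2014 + 53 = 8 August 2014; done 14 August 2014 — 6 days after the window closed.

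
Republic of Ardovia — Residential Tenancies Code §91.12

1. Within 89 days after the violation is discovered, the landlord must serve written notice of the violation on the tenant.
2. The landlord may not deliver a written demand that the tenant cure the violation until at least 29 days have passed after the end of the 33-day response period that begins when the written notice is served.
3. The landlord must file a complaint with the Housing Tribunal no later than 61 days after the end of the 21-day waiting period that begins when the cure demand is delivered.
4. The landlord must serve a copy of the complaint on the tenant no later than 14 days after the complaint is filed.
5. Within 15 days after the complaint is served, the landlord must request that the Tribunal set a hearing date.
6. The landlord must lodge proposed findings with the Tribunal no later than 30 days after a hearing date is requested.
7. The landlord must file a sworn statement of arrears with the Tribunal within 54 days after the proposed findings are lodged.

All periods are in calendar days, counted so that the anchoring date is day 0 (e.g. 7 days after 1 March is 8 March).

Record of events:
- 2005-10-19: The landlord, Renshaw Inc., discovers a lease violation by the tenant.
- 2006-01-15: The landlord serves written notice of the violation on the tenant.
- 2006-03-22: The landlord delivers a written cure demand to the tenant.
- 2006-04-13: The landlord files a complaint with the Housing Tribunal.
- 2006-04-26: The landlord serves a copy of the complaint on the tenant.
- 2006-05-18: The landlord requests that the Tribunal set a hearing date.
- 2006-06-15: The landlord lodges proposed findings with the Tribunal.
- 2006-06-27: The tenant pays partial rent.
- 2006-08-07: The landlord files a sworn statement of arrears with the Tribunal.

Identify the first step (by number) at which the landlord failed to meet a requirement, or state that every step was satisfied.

(1) due by 2005-10-19 + 89 days = 2006-01-16; done 2006-01-15 — timely.
(2) permitted from 2006-02-17 + 29 days = 2006-03-18 onward; done 2006-03-22, after the minimum wait.
(3) due by 2006-04-12 + 61 days = 2006-06-12; completed 2006-04-13, before the deadline.
(4) due by 2006-04-13 + 14 days = 2006-04-27; completed 2006-04-26, before the deadline.
(5) due by 2006-04-26 + 15 days = 2006-05-11; done 2006-05-18 — 7 days late.
That is the first point of non-compliance.

Step 5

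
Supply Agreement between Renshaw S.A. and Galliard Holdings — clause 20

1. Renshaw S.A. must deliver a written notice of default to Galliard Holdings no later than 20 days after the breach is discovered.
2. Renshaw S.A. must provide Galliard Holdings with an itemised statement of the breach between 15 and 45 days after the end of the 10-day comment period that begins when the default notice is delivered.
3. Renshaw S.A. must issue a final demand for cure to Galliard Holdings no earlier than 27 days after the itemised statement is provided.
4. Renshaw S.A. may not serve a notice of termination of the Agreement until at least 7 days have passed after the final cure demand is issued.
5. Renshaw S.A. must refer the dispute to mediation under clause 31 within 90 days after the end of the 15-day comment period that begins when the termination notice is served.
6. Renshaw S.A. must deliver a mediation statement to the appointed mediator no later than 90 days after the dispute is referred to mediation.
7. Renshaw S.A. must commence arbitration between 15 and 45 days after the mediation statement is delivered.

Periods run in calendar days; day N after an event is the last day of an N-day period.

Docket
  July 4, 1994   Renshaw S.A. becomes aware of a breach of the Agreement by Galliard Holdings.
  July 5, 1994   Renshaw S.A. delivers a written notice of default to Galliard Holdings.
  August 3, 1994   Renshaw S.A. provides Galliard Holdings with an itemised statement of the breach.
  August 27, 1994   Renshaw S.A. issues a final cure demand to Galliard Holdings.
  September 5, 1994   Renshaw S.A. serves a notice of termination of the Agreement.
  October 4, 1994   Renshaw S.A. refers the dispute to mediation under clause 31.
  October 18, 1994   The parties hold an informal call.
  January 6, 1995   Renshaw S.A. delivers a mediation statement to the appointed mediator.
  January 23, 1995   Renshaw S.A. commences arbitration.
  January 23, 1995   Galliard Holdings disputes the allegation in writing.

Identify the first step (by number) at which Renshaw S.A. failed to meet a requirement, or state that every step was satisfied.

Step 1: 20 days after July 4, 1994 (when the breach is discovered) is July 24, 1994; done July 5, 1994 — timely.
Step 2: the window is 15–45 days after July 15, 1994 (end of the 10-day comment period, which began when the default notice is delivered on July 5, 1994), so July 30, 1994 through August 29, 1994; done August 3, 1994, which is between those dates.
Step 3: the earliest permitted date is 27 days after August 3, 1994 (when the itemised statement is provided), i.e. August 30, 1994; acted on August 27, 1994, 3 days prematurely.

Step 3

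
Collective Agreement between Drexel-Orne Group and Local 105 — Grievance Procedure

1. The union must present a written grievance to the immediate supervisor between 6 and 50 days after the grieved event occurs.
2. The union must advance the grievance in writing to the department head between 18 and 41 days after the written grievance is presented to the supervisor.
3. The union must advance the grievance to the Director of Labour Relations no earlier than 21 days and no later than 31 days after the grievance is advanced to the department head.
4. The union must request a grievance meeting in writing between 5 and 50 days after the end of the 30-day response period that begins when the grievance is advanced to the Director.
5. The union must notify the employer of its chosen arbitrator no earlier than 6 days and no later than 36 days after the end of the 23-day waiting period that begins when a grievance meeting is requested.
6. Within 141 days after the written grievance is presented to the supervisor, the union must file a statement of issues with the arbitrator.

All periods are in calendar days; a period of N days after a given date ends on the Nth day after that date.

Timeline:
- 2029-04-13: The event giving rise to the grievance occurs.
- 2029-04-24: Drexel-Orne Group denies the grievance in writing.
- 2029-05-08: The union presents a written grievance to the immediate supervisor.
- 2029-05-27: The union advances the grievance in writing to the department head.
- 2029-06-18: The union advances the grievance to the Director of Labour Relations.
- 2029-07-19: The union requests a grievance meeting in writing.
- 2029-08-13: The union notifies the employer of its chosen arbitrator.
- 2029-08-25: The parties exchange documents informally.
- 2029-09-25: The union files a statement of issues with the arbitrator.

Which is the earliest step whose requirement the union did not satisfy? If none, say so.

Step 4

Step 1: the window is 6–50 days after 2029-04-13 (when the grieved event occurs), so 2029-04-19 through 2029-06-02; done 2029-05-08 — within the window.
Step 2: the window is 18–41 days after 2029-05-08 (when the written grievance is presented to the supervisor), so 2029-05-26 through 2029-06-18; done 2029-05-27, which is between those dates.
Step 3: the window is 21–31 days after 2029-05-27 (when the grievance is advanced to the department head), so 2029-06-17 through 2029-06-27; done 2029-06-18, which is between those dates.
Step 4: the window is 5–50 days after 2029-07-18 (end of the 30-day response period, which began when the grievance is advanced to the Director on 2029-06-18), so 2029-07-23 through 2029-09-06; done 2029-07-19 — 4 days before the window opened.
Later steps need not be reached.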